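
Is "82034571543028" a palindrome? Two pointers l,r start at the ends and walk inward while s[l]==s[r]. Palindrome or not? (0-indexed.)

l=0 r=13: '8'=='8', l++,r--
l=1 r=12: '2'=='2', l++,r--
l=2 r=11: '0'=='0', l++,r--
l=3 r=10: '3'=='3', l++,r--
l=4 r=9: '4'=='4', l++,r--
l=5 r=8: '5'=='5', l++,r--
l=6 r=7: '7'!='1', stop

not a palindrome (mismatch at 6,7)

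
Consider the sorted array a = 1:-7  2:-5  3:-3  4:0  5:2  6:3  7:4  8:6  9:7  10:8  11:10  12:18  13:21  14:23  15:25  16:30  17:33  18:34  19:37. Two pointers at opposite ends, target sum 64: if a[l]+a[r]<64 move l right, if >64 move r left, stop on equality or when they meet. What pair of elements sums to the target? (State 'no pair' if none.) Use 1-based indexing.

(30, 34)

l=1 r=19: -7+37=30 <64, l++
l=2 r=19: -5+37=32 <64, l++
l=3 r=19: -3+37=34 <64, l++
l=4 r=19: 0+37=37 <64, l++
l=5 r=19: 2+37=39 <64, l++
l=6 r=19: 3+37=40 <64, l++
l=7 r=19: 4+37=41 <64, l++
l=8 r=19: 6+37=43 <64, l++
l=9 r=19: 7+37=44 <64, l++
l=10 r=19: 8+37=45 <64, l++
l=11 r=19: 10+37=47 <64, l++
l=12 r=19: 18+37=55 <64, l++
l=13 r=19: 21+37=58 <64, l++
l=14 r=19: 23+37=60 <64, l++
l=15 r=19: 25+37=62 <64, l++
l=16 r=19: 30+37=67 >64, r--
l=16 r=18: 30+34=64, found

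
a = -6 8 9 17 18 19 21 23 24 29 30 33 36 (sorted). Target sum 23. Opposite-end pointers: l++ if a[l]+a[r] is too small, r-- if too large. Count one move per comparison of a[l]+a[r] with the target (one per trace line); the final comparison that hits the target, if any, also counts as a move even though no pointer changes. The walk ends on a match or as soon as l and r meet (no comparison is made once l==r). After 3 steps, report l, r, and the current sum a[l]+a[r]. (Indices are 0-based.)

l=0, r=9, sum=23

l=0 r=12: -6+36=30 >23, r--
l=0 r=11: -6+33=27 >23, r--
l=0 r=10: -6+30=24 >23, r--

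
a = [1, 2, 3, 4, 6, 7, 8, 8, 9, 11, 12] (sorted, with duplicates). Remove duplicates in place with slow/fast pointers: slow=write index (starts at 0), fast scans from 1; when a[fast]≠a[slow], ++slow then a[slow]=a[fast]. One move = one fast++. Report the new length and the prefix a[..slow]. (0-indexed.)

(s=0,f=1) a[fast]=2≠a[slow]=1 write a[1]=2 → slow++,fast++
(s=1,f=2) a[fast]=3≠a[slow]=2 write a[2]=3 → slow++,fast++
(s=2,f=3) a[fast]=4≠a[slow]=3 write a[3]=4 → slow++,fast++
(s=3,f=4) a[fast]=6≠a[slow]=4 write a[4]=6 → slow++,fast++
(s=4,f=5) a[fast]=7≠a[slow]=6 write a[5]=7 → slow++,fast++
(s=5,f=6) a[fast]=8≠a[slow]=7 write a[6]=8 → slow++,fast++
(s=6,f=7) a[fast]=8=a[slow] dup → fast++
(s=6,f=8) a[fast]=9≠a[slow]=8 write a[7]=9 → slow++,fast++
(s=7,f=9) a[fast]=11≠a[slow]=9 write a[8]=11 → slow++,fast++
(s=8,f=10) a[fast]=12≠a[slow]=11 write a[9]=12 → slow++,fast++

length 10; prefix = [1, 2, 3, 4, 6, 7, 8, 9, 11, 12]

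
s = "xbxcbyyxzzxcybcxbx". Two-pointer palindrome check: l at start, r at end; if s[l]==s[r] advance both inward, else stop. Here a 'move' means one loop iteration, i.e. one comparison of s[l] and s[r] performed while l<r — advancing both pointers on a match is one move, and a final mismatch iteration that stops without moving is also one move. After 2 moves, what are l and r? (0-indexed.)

l=0 r=17: 'x'=='x', l++,r--
l=1 r=16: 'b'=='b', l++,r--

l=2, r=15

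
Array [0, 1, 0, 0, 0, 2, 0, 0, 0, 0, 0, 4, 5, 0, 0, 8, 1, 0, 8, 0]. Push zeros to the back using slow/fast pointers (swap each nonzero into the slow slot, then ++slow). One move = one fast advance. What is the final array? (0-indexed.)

(s=0,f=0) a[fast]=0 → fast++
(s=0,f=1) a[fast]=1≠0 swap→a[0]=1 → slow++,fast++
(s=1,f=2) a[fast]=0 → fast++
(s=1,f=3) a[fast]=0 → fast++
(s=1,f=4) a[fast]=0 → fast++
(s=1,f=5) a[fast]=2≠0 swap→a[1]=2 → slow++,fast++
(s=2,f=6) a[fast]=0 → fast++
(s=2,f=7) a[fast]=0 → fast++
(s=2,f=8) a[fast]=0 → fast++
(s=2,f=9) a[fast]=0 → fast++
(s=2,f=10) a[fast]=0 → fast++
(s=2,f=11) a[fast]=4≠0 swap→a[2]=4 → slow++,fast++
(s=3,f=12) a[fast]=5≠0 swap→a[3]=5 → slow++,fast++
(s=4,f=13) a[fast]=0 → fast++
(s=4,f=14) a[fast]=0 → fast++
(s=4,f=15) a[fast]=8≠0 swap→a[4]=8 → slow++,fast++
(s=5,f=16) a[fast]=1≠0 swap→a[5]=1 → slow++,fast++
(s=6,f=17) a[fast]=0 → fast++
(s=6,f=18) a[fast]=8≠0 swap→a[6]=8 → slow++,fast++
(s=7,f=19) a[fast]=0 → fast++

[1, 2, 4, 5, 8, 1, 8, 0, 0, 0, 0, 0, 0, 0, 0, 0, 0, 0, 0, 0]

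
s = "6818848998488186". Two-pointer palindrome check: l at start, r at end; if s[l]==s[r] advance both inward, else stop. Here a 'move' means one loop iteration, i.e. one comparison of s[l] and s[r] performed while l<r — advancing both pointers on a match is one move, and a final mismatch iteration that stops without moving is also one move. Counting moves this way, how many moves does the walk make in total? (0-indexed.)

[0,15] '6'=='6' → l++,r--
[1,14] '8'=='8' → l++,r--
[2,13] '1'=='1' → l++,r--
[3,12] '8'=='8' → l++,r--
[4,11] '8'=='8' → l++,r--
[5,10] '4'=='4' → l++,r--
[6,9] '8'=='8' → l++,r--
[7,8] '9'=='9' → l++,r--

8 moves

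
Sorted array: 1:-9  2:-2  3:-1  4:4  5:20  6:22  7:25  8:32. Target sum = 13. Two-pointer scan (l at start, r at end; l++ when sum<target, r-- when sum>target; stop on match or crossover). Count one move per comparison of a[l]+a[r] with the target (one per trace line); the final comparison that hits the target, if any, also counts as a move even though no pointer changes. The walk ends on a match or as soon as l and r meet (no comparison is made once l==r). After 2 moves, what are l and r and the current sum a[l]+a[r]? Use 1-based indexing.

l=1 r=8: -9+32=23 >13, r--
l=1 r=7: -9+25=16 >13, r--

l=1, r=6, sum=13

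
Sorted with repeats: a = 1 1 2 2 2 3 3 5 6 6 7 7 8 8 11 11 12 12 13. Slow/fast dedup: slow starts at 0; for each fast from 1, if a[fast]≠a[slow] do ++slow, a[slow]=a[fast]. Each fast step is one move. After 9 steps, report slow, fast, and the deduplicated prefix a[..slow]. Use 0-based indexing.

slow=4, fast=10, prefix=[1, 2, 3, 5, 6]

(s=0,f=1) a[fast]=1=a[slow] dup → fast++
(s=0,f=2) a[fast]=2≠a[slow]=1 write a[1]=2 → slow++,fast++
(s=1,f=3) a[fast]=2=a[slow] dup → fast++
(s=1,f=4) a[fast]=2=a[slow] dup → fast++
(s=1,f=5) a[fast]=3≠a[slow]=2 write a[2]=3 → slow++,fast++
(s=2,f=6) a[fast]=3=a[slow] dup → fast++
(s=2,f=7) a[fast]=5≠a[slow]=3 write a[3]=5 → slow++,fast++
(s=3,f=8) a[fast]=6≠a[slow]=5 write a[4]=6 → slow++,fast++
(s=4,f=9) a[fast]=6=a[slow] dup → fast++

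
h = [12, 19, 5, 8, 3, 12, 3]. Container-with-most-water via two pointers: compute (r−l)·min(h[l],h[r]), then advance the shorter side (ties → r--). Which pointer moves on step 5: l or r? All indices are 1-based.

r

l=1 r=7: min(12,3)*6=18 best=18 *, r--
l=1 r=6: min(12,12)*5=60 best=60 *, r--
l=1 r=5: min(12,3)*4=12 best=60, r--
l=1 r=4: min(12,8)*3=24 best=60, r--
l=1 r=3: min(12,5)*2=10 best=60, r--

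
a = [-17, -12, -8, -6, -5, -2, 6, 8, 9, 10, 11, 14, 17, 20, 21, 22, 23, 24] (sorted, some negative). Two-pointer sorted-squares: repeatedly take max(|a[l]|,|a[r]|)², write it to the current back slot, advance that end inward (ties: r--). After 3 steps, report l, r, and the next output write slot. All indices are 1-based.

l=1 r=18: |-17|<=|24| out[18]=576, r--
l=1 r=17: |-17|<=|23| out[17]=529, r--
l=1 r=16: |-17|<=|22| out[16]=484, r--

l=1, r=15, next write slot=15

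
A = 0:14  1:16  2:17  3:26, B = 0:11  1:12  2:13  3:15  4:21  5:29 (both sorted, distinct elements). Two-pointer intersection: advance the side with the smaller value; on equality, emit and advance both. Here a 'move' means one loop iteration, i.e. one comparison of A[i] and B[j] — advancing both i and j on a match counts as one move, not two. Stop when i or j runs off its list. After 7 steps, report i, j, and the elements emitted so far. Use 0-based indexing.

i=3, j=4, emitted=[]

i=0 j=0: 14>11, j++
i=0 j=1: 14>12, j++
i=0 j=2: 14>13, j++
i=0 j=3: 14<15, i++
i=1 j=3: 16>15, j++
i=1 j=4: 16<21, i++
i=2 j=4: 17<21, i++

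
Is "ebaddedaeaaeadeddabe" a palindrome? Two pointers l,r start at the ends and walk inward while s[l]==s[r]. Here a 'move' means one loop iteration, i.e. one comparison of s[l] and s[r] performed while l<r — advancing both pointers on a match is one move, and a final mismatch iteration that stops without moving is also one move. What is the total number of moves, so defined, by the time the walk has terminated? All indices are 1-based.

[1,20] 'e'=='e' → l++,r--
[2,19] 'b'=='b' → l++,r--
[3,18] 'a'=='a' → l++,r--
[4,17] 'd'=='d' → l++,r--
[5,16] 'd'=='d' → l++,r--
[6,15] 'e'=='e' → l++,r--
[7,14] 'd'=='d' → l++,r--
[8,13] 'a'=='a' → l++,r--
[9,12] 'e'=='e' → l++,r--
[10,11] 'a'=='a' → l++,r--

10 moves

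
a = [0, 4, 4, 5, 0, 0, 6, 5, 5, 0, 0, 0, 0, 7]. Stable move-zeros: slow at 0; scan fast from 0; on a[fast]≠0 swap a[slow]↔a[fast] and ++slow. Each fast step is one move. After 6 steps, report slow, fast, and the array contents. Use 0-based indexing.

slow=3, fast=6, a=[4, 4, 5, 0, 0, 0, 6, 5, 5, 0, 0, 0, 0, 7]

(s=0,f=0) a[fast]=0 → fast++
(s=0,f=1) a[fast]=4≠0 swap→a[0]=4 → slow++,fast++
(s=1,f=2) a[fast]=4≠0 swap→a[1]=4 → slow++,fast++
(s=2,f=3) a[fast]=5≠0 swap→a[2]=5 → slow++,fast++
(s=3,f=4) a[fast]=0 → fast++
(s=3,f=5) a[fast]=0 → fast++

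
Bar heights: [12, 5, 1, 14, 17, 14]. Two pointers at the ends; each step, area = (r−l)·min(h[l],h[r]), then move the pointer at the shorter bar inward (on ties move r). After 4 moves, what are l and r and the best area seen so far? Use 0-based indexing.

[0,5] min(12,14)*5=60 best=60 * → l++
[1,5] min(5,14)*4=20 best=60 → l++
[2,5] min(1,14)*3=3 best=60 → l++
[3,5] min(14,14)*2=28 best=60 → r--

l=3, r=4, best area=60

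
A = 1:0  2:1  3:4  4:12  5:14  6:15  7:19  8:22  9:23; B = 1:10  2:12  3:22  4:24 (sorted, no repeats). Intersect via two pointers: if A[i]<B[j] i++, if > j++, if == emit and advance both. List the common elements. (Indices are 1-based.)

[i=1,j=1] 0<10 → i++
[i=2,j=1] 1<10 → i++
[i=3,j=1] 4<10 → i++
[i=4,j=1] 12>10 → j++
[i=4,j=2] 12==12 emit → i++,j++
[i=5,j=3] 14<22 → i++
[i=6,j=3] 15<22 → i++
[i=7,j=3] 19<22 → i++
[i=8,j=3] 22==22 emit → i++,j++
[i=9,j=4] 23<24 → i++

intersection = [12, 22]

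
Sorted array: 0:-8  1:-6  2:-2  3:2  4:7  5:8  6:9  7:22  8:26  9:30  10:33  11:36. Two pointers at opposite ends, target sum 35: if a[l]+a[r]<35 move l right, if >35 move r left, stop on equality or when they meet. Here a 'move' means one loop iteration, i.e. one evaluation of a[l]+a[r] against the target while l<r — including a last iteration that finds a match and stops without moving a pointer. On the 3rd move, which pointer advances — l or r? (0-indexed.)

l

[0,11] -8+36=28 <35 → l++
[1,11] -6+36=30 <35 → l++
[2,11] -2+36=34 <35 → l++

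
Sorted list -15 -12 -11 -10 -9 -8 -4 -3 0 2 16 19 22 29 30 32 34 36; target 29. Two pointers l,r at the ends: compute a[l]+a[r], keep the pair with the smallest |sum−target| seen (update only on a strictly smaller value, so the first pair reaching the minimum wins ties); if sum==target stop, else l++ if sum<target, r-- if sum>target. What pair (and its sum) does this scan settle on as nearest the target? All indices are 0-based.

l=0 r=17: -15+36=21 d=8 *, l++
l=1 r=17: -12+36=24 d=5 *, l++
l=2 r=17: -11+36=25 d=4 *, l++
l=3 r=17: -10+36=26 d=3 *, l++
l=4 r=17: -9+36=27 d=2 *, l++
l=5 r=17: -8+36=28 d=1 *, l++
l=6 r=17: -4+36=32 d=3, r--
l=6 r=16: -4+34=30 d=1, r--
l=6 r=15: -4+32=28 d=1, l++
l=7 r=15: -3+32=29 d=0 *, stop

pair (-3, 32) with sum 29 (|Δ|=0)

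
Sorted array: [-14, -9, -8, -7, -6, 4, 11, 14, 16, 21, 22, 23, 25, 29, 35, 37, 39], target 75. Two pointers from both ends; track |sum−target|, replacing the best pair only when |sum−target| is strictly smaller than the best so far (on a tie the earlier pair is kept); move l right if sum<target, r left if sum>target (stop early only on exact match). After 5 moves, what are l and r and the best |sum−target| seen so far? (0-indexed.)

l=5, r=16, best |Δ|=42

[0,16] -14+39=25 d=50 * → l++
[1,16] -9+39=30 d=45 * → l++
[2,16] -8+39=31 d=44 * → l++
[3,16] -7+39=32 d=43 * → l++
[4,16] -6+39=33 d=42 * → l++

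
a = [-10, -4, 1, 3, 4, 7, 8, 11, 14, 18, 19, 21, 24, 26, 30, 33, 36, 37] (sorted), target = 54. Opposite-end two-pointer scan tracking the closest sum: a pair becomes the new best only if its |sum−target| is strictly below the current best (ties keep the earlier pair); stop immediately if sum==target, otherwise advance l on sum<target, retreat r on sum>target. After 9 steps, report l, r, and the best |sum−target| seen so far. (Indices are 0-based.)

l=9, r=17, best |Δ|=3

[0,17] -10+37=27 d=27 * → l++
[1,17] -4+37=33 d=21 * → l++
[2,17] 1+37=38 d=16 * → l++
[3,17] 3+37=40 d=14 * → l++
[4,17] 4+37=41 d=13 * → l++
[5,17] 7+37=44 d=10 * → l++
[6,17] 8+37=45 d=9 * → l++
[7,17] 11+37=48 d=6 * → l++
[8,17] 14+37=51 d=3 * → l++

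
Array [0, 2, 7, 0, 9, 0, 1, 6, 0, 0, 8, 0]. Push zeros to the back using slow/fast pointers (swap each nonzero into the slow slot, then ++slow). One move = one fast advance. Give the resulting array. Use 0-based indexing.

slow=0 fast=0: a[fast]=0, fast++
slow=0 fast=1: a[fast]=2≠0 swap→a[0]=2, slow++,fast++
slow=1 fast=2: a[fast]=7≠0 swap→a[1]=7, slow++,fast++
slow=2 fast=3: a[fast]=0, fast++
slow=2 fast=4: a[fast]=9≠0 swap→a[2]=9, slow++,fast++
slow=3 fast=5: a[fast]=0, fast++
slow=3 fast=6: a[fast]=1≠0 swap→a[3]=1, slow++,fast++
slow=4 fast=7: a[fast]=6≠0 swap→a[4]=6, slow++,fast++
slow=5 fast=8: a[fast]=0, fast++
slow=5 fast=9: a[fast]=0, fast++
slow=5 fast=10: a[fast]=8≠0 swap→a[5]=8, slow++,fast++
slow=6 fast=11: a[fast]=0, fast++

[2, 7, 9, 1, 6, 8, 0, 0, 0, 0, 0, 0]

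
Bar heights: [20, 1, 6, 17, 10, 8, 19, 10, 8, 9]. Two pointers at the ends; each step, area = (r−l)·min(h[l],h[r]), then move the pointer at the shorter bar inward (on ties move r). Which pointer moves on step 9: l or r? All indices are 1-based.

[1,10] min(20,9)*9=81 best=81 * → r--
[1,9] min(20,8)*8=64 best=81 → r--
[1,8] min(20,10)*7=70 best=81 → r--
[1,7] min(20,19)*6=114 best=114 * → r--
[1,6] min(20,8)*5=40 best=114 → r--
[1,5] min(20,10)*4=40 best=114 → r--
[1,4] min(20,17)*3=51 best=114 → r--
[1,3] min(20,6)*2=12 best=114 → r--
[1,2] min(20,1)*1=1 best=114 → r--

r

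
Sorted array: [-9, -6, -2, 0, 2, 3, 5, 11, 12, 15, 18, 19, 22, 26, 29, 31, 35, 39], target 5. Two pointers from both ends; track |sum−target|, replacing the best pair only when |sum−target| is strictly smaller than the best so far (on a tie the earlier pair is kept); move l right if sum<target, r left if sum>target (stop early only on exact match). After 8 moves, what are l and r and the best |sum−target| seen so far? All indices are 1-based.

l=1, r=10, best |Δ|=4

[1,18] -9+39=30 d=25 * → r--
[1,17] -9+35=26 d=21 * → r--
[1,16] -9+31=22 d=17 * → r--
[1,15] -9+29=20 d=15 * → r--
[1,14] -9+26=17 d=12 * → r--
[1,13] -9+22=13 d=8 * → r--
[1,12] -9+19=10 d=5 * → r--
[1,11] -9+18=9 d=4 * → r--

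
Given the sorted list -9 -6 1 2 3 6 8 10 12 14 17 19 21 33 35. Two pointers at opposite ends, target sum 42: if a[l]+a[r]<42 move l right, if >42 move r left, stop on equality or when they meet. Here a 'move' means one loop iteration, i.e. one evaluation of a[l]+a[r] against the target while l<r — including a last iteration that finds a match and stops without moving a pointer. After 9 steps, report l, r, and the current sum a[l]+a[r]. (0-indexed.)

l=0 r=14: -9+35=26 <42, l++
l=1 r=14: -6+35=29 <42, l++
l=2 r=14: 1+35=36 <42, l++
l=3 r=14: 2+35=37 <42, l++
l=4 r=14: 3+35=38 <42, l++
l=5 r=14: 6+35=41 <42, l++
l=6 r=14: 8+35=43 >42, r--
l=6 r=13: 8+33=41 <42, l++
l=7 r=13: 10+33=43 >42, r--

l=7, r=12, sum=31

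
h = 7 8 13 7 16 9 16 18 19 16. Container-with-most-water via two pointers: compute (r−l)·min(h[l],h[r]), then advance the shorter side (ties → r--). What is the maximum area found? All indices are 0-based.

max area = 91

l=0 r=9: min(7,16)*9=63 best=63 *, l++
l=1 r=9: min(8,16)*8=64 best=64 *, l++
l=2 r=9: min(13,16)*7=91 best=91 *, l++
l=3 r=9: min(7,16)*6=42 best=91, l++
l=4 r=9: min(16,16)*5=80 best=91, r--
l=4 r=8: min(16,19)*4=64 best=91, l++
l=5 r=8: min(9,19)*3=27 best=91, l++
l=6 r=8: min(16,19)*2=32 best=91, l++
l=7 r=8: min(18,19)*1=18 best=91, l++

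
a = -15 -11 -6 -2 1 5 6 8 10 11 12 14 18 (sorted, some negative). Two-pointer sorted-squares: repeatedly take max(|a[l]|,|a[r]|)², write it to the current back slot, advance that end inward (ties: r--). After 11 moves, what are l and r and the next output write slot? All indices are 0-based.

l=3, r=4, next write slot=1

[0,12] |-15|<=|18| out[12]=324 → r--
[0,11] |-15|>|14| out[11]=225 → l++
[1,11] |-11|<=|14| out[10]=196 → r--
[1,10] |-11|<=|12| out[9]=144 → r--
[1,9] |-11|<=|11| out[8]=121 → r--
[1,8] |-11|>|10| out[7]=121 → l++
[2,8] |-6|<=|10| out[6]=100 → r--
[2,7] |-6|<=|8| out[5]=64 → r--
[2,6] |-6|<=|6| out[4]=36 → r--
[2,5] |-6|>|5| out[3]=36 → l++
[3,5] |-2|<=|5| out[2]=25 → r--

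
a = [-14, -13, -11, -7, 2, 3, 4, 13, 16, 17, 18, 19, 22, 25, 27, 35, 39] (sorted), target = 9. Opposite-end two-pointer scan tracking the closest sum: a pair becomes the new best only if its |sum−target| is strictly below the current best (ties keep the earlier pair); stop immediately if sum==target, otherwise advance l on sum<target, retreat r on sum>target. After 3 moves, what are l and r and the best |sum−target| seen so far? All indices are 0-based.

[0,16] -14+39=25 d=16 * → r--
[0,15] -14+35=21 d=12 * → r--
[0,14] -14+27=13 d=4 * → r--

l=0, r=13, best |Δ|=4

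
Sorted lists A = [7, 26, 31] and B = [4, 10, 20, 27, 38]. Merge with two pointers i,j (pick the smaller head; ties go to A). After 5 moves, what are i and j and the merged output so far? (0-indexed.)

i=0 j=0: A[i]=7>B[j]=4 take 4, j++
i=0 j=1: A[i]=7<=B[j]=10 take 7, i++
i=1 j=1: A[i]=26>B[j]=10 take 10, j++
i=1 j=2: A[i]=26>B[j]=20 take 20, j++
i=1 j=3: A[i]=26<=B[j]=27 take 26, i++

i=2, j=3, merged so far=[4, 7, 10, 20, 26]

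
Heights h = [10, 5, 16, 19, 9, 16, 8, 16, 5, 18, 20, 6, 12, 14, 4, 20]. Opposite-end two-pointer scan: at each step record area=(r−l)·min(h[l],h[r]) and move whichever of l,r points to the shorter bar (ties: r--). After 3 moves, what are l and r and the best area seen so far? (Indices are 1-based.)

l=4, r=16, best area=208

[1,16] min(10,20)*15=150 best=150 * → l++
[2,16] min(5,20)*14=70 best=150 → l++
[3,16] min(16,20)*13=208 best=208 * → l++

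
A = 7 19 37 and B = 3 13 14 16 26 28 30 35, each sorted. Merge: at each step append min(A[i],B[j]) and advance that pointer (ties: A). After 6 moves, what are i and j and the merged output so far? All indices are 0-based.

i=2, j=4, merged so far=[3, 7, 13, 14, 16, 19]

i=0 j=0: A[i]=7>B[j]=3 take 3, j++
i=0 j=1: A[i]=7<=B[j]=13 take 7, i++
i=1 j=1: A[i]=19>B[j]=13 take 13, j++
i=1 j=2: A[i]=19>B[j]=14 take 14, j++
i=1 j=3: A[i]=19>B[j]=16 take 16, j++
i=1 j=4: A[i]=19<=B[j]=26 take 19, i++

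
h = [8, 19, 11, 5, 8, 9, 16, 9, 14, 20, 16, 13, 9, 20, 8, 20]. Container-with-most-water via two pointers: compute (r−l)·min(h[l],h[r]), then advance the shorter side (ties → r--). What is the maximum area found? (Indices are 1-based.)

max area = 266

l=1 r=16: min(8,20)*15=120 best=120 *, l++
l=2 r=16: min(19,20)*14=266 best=266 *, l++
l=3 r=16: min(11,20)*13=143 best=266, l++
l=4 r=16: min(5,20)*12=60 best=266, l++
l=5 r=16: min(8,20)*11=88 best=266, l++
l=6 r=16: min(9,20)*10=90 best=266, l++
l=7 r=16: min(16,20)*9=144 best=266, l++
l=8 r=16: min(9,20)*8=72 best=266, l++
l=9 r=16: min(14,20)*7=98 best=266, l++
l=10 r=16: min(20,20)*6=120 best=266, r--
l=10 r=15: min(20,8)*5=40 best=266, r--
l=10 r=14: min(20,20)*4=80 best=266, r--
l=10 r=13: min(20,9)*3=27 best=266, r--
l=10 r=12: min(20,13)*2=26 best=266, r--
l=10 r=11: min(20,16)*1=16 best=266, r--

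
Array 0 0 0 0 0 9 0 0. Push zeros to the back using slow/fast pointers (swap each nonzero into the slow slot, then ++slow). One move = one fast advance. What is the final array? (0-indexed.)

slow=0 fast=0: a[fast]=0, fast++
slow=0 fast=1: a[fast]=0, fast++
slow=0 fast=2: a[fast]=0, fast++
slow=0 fast=3: a[fast]=0, fast++
slow=0 fast=4: a[fast]=0, fast++
slow=0 fast=5: a[fast]=9≠0 swap→a[0]=9, slow++,fast++
slow=1 fast=6: a[fast]=0, fast++
slow=1 fast=7: a[fast]=0, fast++

[9, 0, 0, 0, 0, 0, 0, 0]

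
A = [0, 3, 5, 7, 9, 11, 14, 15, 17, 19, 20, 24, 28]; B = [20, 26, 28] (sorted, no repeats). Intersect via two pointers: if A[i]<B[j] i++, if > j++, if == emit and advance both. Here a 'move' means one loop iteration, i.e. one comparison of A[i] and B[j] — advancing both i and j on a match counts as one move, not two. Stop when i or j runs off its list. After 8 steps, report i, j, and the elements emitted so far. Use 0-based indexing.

[i=0,j=0] 0<20 → i++
[i=1,j=0] 3<20 → i++
[i=2,j=0] 5<20 → i++
[i=3,j=0] 7<20 → i++
[i=4,j=0] 9<20 → i++
[i=5,j=0] 11<20 → i++
[i=6,j=0] 14<20 → i++
[i=7,j=0] 15<20 → i++

i=8, j=0, emitted=[]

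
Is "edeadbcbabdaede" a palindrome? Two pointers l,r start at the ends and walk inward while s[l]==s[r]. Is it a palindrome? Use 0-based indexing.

l=0 r=14: 'e'=='e', l++,r--
l=1 r=13: 'd'=='d', l++,r--
l=2 r=12: 'e'=='e', l++,r--
l=3 r=11: 'a'=='a', l++,r--
l=4 r=10: 'd'=='d', l++,r--
l=5 r=9: 'b'=='b', l++,r--
l=6 r=8: 'c'!='a', stop

not a palindrome (mismatch at 6,8)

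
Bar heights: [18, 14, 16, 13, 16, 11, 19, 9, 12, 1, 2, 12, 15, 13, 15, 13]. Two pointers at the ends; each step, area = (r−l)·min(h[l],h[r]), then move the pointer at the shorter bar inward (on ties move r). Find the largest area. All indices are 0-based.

[0,15] min(18,13)*15=195 best=195 * → r--
[0,14] min(18,15)*14=210 best=210 * → r--
[0,13] min(18,13)*13=169 best=210 → r--
[0,12] min(18,15)*12=180 best=210 → r--
[0,11] min(18,12)*11=132 best=210 → r--
[0,10] min(18,2)*10=20 best=210 → r--
[0,9] min(18,1)*9=9 best=210 → r--
[0,8] min(18,12)*8=96 best=210 → r--
[0,7] min(18,9)*7=63 best=210 → r--
[0,6] min(18,19)*6=108 best=210 → l++
[1,6] min(14,19)*5=70 best=210 → l++
[2,6] min(16,19)*4=64 best=210 → l++
[3,6] min(13,19)*3=39 best=210 → l++
[4,6] min(16,19)*2=32 best=210 → l++
[5,6] min(11,19)*1=11 best=210 → l++

max area = 210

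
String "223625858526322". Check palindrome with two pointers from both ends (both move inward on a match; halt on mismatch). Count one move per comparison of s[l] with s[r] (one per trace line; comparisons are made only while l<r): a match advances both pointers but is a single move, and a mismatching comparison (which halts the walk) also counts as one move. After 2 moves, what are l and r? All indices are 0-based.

l=2, r=12

l=0 r=14: '2'=='2', l++,r--
l=1 r=13: '2'=='2', l++,r--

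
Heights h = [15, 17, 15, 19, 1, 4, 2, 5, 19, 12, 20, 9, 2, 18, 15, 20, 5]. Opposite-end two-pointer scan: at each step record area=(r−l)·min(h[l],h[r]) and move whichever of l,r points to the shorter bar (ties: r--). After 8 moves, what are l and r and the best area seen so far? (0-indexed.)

l=7, r=15, best area=238

[0,16] min(15,5)*16=80 best=80 * → r--
[0,15] min(15,20)*15=225 best=225 * → l++
[1,15] min(17,20)*14=238 best=238 * → l++
[2,15] min(15,20)*13=195 best=238 → l++
[3,15] min(19,20)*12=228 best=238 → l++
[4,15] min(1,20)*11=11 best=238 → l++
[5,15] min(4,20)*10=40 best=238 → l++
[6,15] min(2,20)*9=18 best=238 → l++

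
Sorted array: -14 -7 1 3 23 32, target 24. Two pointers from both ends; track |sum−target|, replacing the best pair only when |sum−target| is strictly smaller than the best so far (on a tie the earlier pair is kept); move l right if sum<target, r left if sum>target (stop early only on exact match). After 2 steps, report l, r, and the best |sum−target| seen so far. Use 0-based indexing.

l=1, r=4, best |Δ|=1

[0,5] -14+32=18 d=6 * → l++
[1,5] -7+32=25 d=1 * → r--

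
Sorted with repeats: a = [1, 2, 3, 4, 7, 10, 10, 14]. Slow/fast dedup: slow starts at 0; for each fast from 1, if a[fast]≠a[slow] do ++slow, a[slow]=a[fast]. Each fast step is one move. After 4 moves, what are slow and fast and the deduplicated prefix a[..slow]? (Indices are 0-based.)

slow=4, fast=5, prefix=[1, 2, 3, 4, 7]

slow=0 fast=1: a[fast]=2≠a[slow]=1 write a[1]=2, slow++,fast++
slow=1 fast=2: a[fast]=3≠a[slow]=2 write a[2]=3, slow++,fast++
slow=2 fast=3: a[fast]=4≠a[slow]=3 write a[3]=4, slow++,fast++
slow=3 fast=4: a[fast]=7≠a[slow]=4 write a[4]=7, slow++,fast++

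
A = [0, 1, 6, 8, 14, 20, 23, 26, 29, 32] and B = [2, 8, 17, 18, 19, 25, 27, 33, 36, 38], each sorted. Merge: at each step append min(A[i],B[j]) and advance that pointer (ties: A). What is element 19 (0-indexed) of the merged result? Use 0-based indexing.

merged[19] = 38

[i=0,j=0] A[i]=0<=B[j]=2 take 0 → i++
[i=1,j=0] A[i]=1<=B[j]=2 take 1 → i++
[i=2,j=0] A[i]=6>B[j]=2 take 2 → j++
[i=2,j=1] A[i]=6<=B[j]=8 take 6 → i++
[i=3,j=1] A[i]=8<=B[j]=8 take 8 → i++
[i=4,j=1] A[i]=14>B[j]=8 take 8 → j++
[i=4,j=2] A[i]=14<=B[j]=17 take 14 → i++
[i=5,j=2] A[i]=20>B[j]=17 take 17 → j++
[i=5,j=3] A[i]=20>B[j]=18 take 18 → j++
[i=5,j=4] A[i]=20>B[j]=19 take 19 → j++
[i=5,j=5] A[i]=20<=B[j]=25 take 20 → i++
[i=6,j=5] A[i]=23<=B[j]=25 take 23 → i++
[i=7,j=5] A[i]=26>B[j]=25 take 25 → j++
[i=7,j=6] A[i]=26<=B[j]=27 take 26 → i++
[i=8,j=6] A[i]=29>B[j]=27 take 27 → j++
[i=8,j=7] A[i]=29<=B[j]=33 take 29 → i++
[i=9,j=7] A[i]=32<=B[j]=33 take 32 → i++
[i=10,j=7] A done, take B[j]=33 → j++
[i=10,j=8] A done, take B[j]=36 → j++
[i=10,j=9] A done, take B[j]=38 → j++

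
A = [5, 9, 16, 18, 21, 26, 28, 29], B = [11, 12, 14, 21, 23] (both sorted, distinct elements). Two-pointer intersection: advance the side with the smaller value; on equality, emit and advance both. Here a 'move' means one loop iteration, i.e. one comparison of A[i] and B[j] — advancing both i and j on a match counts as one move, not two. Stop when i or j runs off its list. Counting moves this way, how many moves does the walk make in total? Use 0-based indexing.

9 moves

[i=0,j=0] 5<11 → i++
[i=1,j=0] 9<11 → i++
[i=2,j=0] 16>11 → j++
[i=2,j=1] 16>12 → j++
[i=2,j=2] 16>14 → j++
[i=2,j=3] 16<21 → i++
[i=3,j=3] 18<21 → i++
[i=4,j=3] 21==21 emit → i++,j++
[i=5,j=4] 26>23 → j++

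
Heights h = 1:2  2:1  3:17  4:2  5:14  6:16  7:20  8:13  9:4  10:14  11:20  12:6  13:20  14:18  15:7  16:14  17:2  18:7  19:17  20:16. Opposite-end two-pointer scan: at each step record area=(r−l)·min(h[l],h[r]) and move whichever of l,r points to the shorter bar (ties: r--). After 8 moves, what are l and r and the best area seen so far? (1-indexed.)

l=1 r=20: min(2,16)*19=38 best=38 *, l++
l=2 r=20: min(1,16)*18=18 best=38, l++
l=3 r=20: min(17,16)*17=272 best=272 *, r--
l=3 r=19: min(17,17)*16=272 best=272, r--
l=3 r=18: min(17,7)*15=105 best=272, r--
l=3 r=17: min(17,2)*14=28 best=272, r--
l=3 r=16: min(17,14)*13=182 best=272, r--
l=3 r=15: min(17,7)*12=84 best=272, r--

l=3, r=14, best area=272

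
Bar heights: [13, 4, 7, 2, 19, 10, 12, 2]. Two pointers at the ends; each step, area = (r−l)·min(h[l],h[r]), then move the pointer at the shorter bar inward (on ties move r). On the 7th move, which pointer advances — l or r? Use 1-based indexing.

l

[1,8] min(13,2)*7=14 best=14 * → r--
[1,7] min(13,12)*6=72 best=72 * → r--
[1,6] min(13,10)*5=50 best=72 → r--
[1,5] min(13,19)*4=52 best=72 → l++
[2,5] min(4,19)*3=12 best=72 → l++
[3,5] min(7,19)*2=14 best=72 → l++
[4,5] min(2,19)*1=2 best=72 → l++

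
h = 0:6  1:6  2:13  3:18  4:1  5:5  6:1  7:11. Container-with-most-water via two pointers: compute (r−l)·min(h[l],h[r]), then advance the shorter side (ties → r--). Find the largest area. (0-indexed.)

max area = 55

[0,7] min(6,11)*7=42 best=42 * → l++
[1,7] min(6,11)*6=36 best=42 → l++
[2,7] min(13,11)*5=55 best=55 * → r--
[2,6] min(13,1)*4=4 best=55 → r--
[2,5] min(13,5)*3=15 best=55 → r--
[2,4] min(13,1)*2=2 best=55 → r--
[2,3] min(13,18)*1=13 best=55 → l++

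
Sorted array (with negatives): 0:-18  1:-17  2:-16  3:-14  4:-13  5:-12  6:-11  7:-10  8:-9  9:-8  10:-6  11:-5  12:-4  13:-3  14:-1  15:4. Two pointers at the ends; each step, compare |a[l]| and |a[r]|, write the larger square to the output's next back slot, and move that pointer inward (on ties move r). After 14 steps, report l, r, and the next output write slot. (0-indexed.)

l=0 r=15: |-18|>|4| out[15]=324, l++
l=1 r=15: |-17|>|4| out[14]=289, l++
l=2 r=15: |-16|>|4| out[13]=256, l++
l=3 r=15: |-14|>|4| out[12]=196, l++
l=4 r=15: |-13|>|4| out[11]=169, l++
l=5 r=15: |-12|>|4| out[10]=144, l++
l=6 r=15: |-11|>|4| out[9]=121, l++
l=7 r=15: |-10|>|4| out[8]=100, l++
l=8 r=15: |-9|>|4| out[7]=81, l++
l=9 r=15: |-8|>|4| out[6]=64, l++
l=10 r=15: |-6|>|4| out[5]=36, l++
l=11 r=15: |-5|>|4| out[4]=25, l++
l=12 r=15: |-4|<=|4| out[3]=16, r--
l=12 r=14: |-4|>|-1| out[2]=16, l++

l=13, r=14, next write slot=1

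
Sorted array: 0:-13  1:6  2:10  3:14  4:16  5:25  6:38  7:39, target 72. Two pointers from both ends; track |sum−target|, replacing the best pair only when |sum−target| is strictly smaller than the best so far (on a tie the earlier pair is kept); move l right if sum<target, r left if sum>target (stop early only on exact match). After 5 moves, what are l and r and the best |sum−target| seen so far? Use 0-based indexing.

[0,7] -13+39=26 d=46 * → l++
[1,7] 6+39=45 d=27 * → l++
[2,7] 10+39=49 d=23 * → l++
[3,7] 14+39=53 d=19 * → l++
[4,7] 16+39=55 d=17 * → l++

l=5, r=7, best |Δ|=17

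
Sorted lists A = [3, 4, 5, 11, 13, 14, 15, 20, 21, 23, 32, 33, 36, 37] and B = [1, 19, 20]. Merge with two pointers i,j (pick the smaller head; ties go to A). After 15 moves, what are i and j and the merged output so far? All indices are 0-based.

i=12, j=3, merged so far=[1, 3, 4, 5, 11, 13, 14, 15, 19, 20, 20, 21, 23, 32, 33]

i=0 j=0: A[i]=3>B[j]=1 take 1, j++
i=0 j=1: A[i]=3<=B[j]=19 take 3, i++
i=1 j=1: A[i]=4<=B[j]=19 take 4, i++
i=2 j=1: A[i]=5<=B[j]=19 take 5, i++
i=3 j=1: A[i]=11<=B[j]=19 take 11, i++
i=4 j=1: A[i]=13<=B[j]=19 take 13, i++
i=5 j=1: A[i]=14<=B[j]=19 take 14, i++
i=6 j=1: A[i]=15<=B[j]=19 take 15, i++
i=7 j=1: A[i]=20>B[j]=19 take 19, j++
i=7 j=2: A[i]=20<=B[j]=20 take 20, i++
i=8 j=2: A[i]=21>B[j]=20 take 20, j++
i=8 j=3: B done, take A[i]=21, i++
i=9 j=3: B done, take A[i]=23, i++
i=10 j=3: B done, take A[i]=32, i++
i=11 j=3: B done, take A[i]=33, i++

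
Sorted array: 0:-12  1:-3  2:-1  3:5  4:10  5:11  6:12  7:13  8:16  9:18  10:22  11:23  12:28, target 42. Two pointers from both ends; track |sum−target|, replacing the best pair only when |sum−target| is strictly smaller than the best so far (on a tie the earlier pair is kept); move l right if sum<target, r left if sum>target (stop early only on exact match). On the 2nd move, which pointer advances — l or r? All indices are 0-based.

l

[0,12] -12+28=16 d=26 * → l++
[1,12] -3+28=25 d=17 * → l++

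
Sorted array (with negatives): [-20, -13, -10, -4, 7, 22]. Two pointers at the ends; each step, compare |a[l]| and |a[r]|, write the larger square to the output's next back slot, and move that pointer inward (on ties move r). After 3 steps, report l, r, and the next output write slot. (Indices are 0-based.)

l=2, r=4, next write slot=2

[0,5] |-20|<=|22| out[5]=484 → r--
[0,4] |-20|>|7| out[4]=400 → l++
[1,4] |-13|>|7| out[3]=169 → l++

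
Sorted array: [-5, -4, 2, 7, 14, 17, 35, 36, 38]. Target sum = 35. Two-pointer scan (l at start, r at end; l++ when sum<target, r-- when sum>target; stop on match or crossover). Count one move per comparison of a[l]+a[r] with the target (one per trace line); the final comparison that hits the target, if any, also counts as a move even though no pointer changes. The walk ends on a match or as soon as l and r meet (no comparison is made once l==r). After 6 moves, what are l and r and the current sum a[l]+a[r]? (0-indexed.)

l=0 r=8: -5+38=33 <35, l++
l=1 r=8: -4+38=34 <35, l++
l=2 r=8: 2+38=40 >35, r--
l=2 r=7: 2+36=38 >35, r--
l=2 r=6: 2+35=37 >35, r--
l=2 r=5: 2+17=19 <35, l++

l=3, r=5, sum=24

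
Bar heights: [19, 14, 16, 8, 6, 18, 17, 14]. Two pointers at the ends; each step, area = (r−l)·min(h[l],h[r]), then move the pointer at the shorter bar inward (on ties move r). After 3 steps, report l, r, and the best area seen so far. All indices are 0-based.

l=0, r=4, best area=102

l=0 r=7: min(19,14)*7=98 best=98 *, r--
l=0 r=6: min(19,17)*6=102 best=102 *, r--
l=0 r=5: min(19,18)*5=90 best=102, r--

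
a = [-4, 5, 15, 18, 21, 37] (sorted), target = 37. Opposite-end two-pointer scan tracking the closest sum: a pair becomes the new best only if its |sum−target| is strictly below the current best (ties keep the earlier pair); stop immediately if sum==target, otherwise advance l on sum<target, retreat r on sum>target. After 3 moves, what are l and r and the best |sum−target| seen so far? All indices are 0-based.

l=2, r=4, best |Δ|=4

[0,5] -4+37=33 d=4 * → l++
[1,5] 5+37=42 d=5 → r--
[1,4] 5+21=26 d=11 → l++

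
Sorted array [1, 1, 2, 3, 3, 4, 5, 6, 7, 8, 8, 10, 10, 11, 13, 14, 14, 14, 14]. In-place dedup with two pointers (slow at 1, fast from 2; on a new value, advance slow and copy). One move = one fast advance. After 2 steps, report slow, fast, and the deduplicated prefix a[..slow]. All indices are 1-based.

slow=1 fast=2: a[fast]=1=a[slow] dup, fast++
slow=1 fast=3: a[fast]=2≠a[slow]=1 write a[2]=2, slow++,fast++

slow=2, fast=4, prefix=[1, 2]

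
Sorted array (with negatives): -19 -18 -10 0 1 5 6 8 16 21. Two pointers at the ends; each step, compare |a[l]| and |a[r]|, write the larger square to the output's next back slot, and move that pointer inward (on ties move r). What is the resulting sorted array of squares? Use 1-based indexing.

l=1 r=10: |-19|<=|21| out[10]=441, r--
l=1 r=9: |-19|>|16| out[9]=361, l++
l=2 r=9: |-18|>|16| out[8]=324, l++
l=3 r=9: |-10|<=|16| out[7]=256, r--
l=3 r=8: |-10|>|8| out[6]=100, l++
l=4 r=8: |0|<=|8| out[5]=64, r--
l=4 r=7: |0|<=|6| out[4]=36, r--
l=4 r=6: |0|<=|5| out[3]=25, r--
l=4 r=5: |0|<=|1| out[2]=1, r--
l=4 r=4: |0|<=|0| out[1]=0, r--

[0, 1, 25, 36, 64, 100, 256, 324, 361, 441]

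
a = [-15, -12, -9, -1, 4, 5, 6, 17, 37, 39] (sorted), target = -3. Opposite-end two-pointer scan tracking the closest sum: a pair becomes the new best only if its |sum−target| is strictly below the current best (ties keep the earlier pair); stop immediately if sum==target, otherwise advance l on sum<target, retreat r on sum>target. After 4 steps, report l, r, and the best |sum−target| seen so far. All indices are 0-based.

[0,9] -15+39=24 d=27 * → r--
[0,8] -15+37=22 d=25 * → r--
[0,7] -15+17=2 d=5 * → r--
[0,6] -15+6=-9 d=6 → l++

l=1, r=6, best |Δ|=5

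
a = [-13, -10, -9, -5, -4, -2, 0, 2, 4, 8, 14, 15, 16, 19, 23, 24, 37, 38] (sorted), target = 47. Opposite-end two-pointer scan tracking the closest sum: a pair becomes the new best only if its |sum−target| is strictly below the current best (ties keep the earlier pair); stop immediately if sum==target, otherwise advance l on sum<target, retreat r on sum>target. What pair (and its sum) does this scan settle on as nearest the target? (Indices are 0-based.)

[0,17] -13+38=25 d=22 * → l++
[1,17] -10+38=28 d=19 * → l++
[2,17] -9+38=29 d=18 * → l++
[3,17] -5+38=33 d=14 * → l++
[4,17] -4+38=34 d=13 * → l++
[5,17] -2+38=36 d=11 * → l++
[6,17] 0+38=38 d=9 * → l++
[7,17] 2+38=40 d=7 * → l++
[8,17] 4+38=42 d=5 * → l++
[9,17] 8+38=46 d=1 * → l++
[10,17] 14+38=52 d=5 → r--
[10,16] 14+37=51 d=4 → r--
[10,15] 14+24=38 d=9 → l++
[11,15] 15+24=39 d=8 → l++
[12,15] 16+24=40 d=7 → l++
[13,15] 19+24=43 d=4 → l++
[14,15] 23+24=47 d=0 * → stop

pair (23, 24) with sum 47 (|Δ|=0)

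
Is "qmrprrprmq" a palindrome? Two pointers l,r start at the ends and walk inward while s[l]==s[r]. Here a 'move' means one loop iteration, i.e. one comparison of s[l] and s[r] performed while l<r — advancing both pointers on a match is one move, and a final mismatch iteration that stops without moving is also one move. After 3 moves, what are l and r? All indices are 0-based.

[0,9] 'q'=='q' → l++,r--
[1,8] 'm'=='m' → l++,r--
[2,7] 'r'=='r' → l++,r--

l=3, r=6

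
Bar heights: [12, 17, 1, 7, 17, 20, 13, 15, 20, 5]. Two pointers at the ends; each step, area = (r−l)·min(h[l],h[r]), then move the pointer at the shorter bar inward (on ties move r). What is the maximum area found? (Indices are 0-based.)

[0,9] min(12,5)*9=45 best=45 * → r--
[0,8] min(12,20)*8=96 best=96 * → l++
[1,8] min(17,20)*7=119 best=119 * → l++
[2,8] min(1,20)*6=6 best=119 → l++
[3,8] min(7,20)*5=35 best=119 → l++
[4,8] min(17,20)*4=68 best=119 → l++
[5,8] min(20,20)*3=60 best=119 → r--
[5,7] min(20,15)*2=30 best=119 → r--
[5,6] min(20,13)*1=13 best=119 → r--

max area = 119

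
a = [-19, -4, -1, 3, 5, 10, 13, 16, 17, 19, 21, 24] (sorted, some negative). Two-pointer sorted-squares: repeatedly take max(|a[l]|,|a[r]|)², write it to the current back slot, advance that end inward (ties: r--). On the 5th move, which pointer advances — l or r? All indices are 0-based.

l=0 r=11: |-19|<=|24| out[11]=576, r--
l=0 r=10: |-19|<=|21| out[10]=441, r--
l=0 r=9: |-19|<=|19| out[9]=361, r--
l=0 r=8: |-19|>|17| out[8]=361, l++
l=1 r=8: |-4|<=|17| out[7]=289, r--

r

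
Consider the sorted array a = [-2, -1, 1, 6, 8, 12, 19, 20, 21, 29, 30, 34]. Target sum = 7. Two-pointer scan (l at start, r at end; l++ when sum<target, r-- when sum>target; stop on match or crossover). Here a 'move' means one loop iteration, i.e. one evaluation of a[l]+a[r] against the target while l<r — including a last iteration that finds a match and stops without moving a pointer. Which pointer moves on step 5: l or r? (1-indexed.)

[1,12] -2+34=32 >7 → r--
[1,11] -2+30=28 >7 → r--
[1,10] -2+29=27 >7 → r--
[1,9] -2+21=19 >7 → r--
[1,8] -2+20=18 >7 → r--

r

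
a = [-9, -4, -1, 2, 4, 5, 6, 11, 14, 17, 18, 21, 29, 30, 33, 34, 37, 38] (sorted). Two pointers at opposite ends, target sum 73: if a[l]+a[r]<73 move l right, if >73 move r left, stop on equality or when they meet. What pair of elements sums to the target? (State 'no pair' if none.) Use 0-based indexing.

no pair

[0,17] -9+38=29 <73 → l++
[1,17] -4+38=34 <73 → l++
[2,17] -1+38=37 <73 → l++
[3,17] 2+38=40 <73 → l++
[4,17] 4+38=42 <73 → l++
[5,17] 5+38=43 <73 → l++
[6,17] 6+38=44 <73 → l++
[7,17] 11+38=49 <73 → l++
[8,17] 14+38=52 <73 → l++
[9,17] 17+38=55 <73 → l++
[10,17] 18+38=56 <73 → l++
[11,17] 21+38=59 <73 → l++
[12,17] 29+38=67 <73 → l++
[13,17] 30+38=68 <73 → l++
[14,17] 33+38=71 <73 → l++
[15,17] 34+38=72 <73 → l++
[16,17] 37+38=75 >73 → r--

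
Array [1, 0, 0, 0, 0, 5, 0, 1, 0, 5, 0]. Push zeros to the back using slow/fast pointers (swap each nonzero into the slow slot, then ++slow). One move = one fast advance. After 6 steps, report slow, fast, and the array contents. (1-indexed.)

slow=3, fast=7, a=[1, 5, 0, 0, 0, 0, 0, 1, 0, 5, 0]

slow=1 fast=1: a[fast]=1≠0 swap→a[1]=1, slow++,fast++
slow=2 fast=2: a[fast]=0, fast++
slow=2 fast=3: a[fast]=0, fast++
slow=2 fast=4: a[fast]=0, fast++
slow=2 fast=5: a[fast]=0, fast++
slow=2 fast=6: a[fast]=5≠0 swap→a[2]=5, slow++,fast++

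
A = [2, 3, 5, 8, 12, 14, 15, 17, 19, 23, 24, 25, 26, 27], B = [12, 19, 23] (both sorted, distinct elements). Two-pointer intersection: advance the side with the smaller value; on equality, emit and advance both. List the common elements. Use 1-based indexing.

[i=1,j=1] 2<12 → i++
[i=2,j=1] 3<12 → i++
[i=3,j=1] 5<12 → i++
[i=4,j=1] 8<12 → i++
[i=5,j=1] 12==12 emit → i++,j++
[i=6,j=2] 14<19 → i++
[i=7,j=2] 15<19 → i++
[i=8,j=2] 17<19 → i++
[i=9,j=2] 19==19 emit → i++,j++
[i=10,j=3] 23==23 emit → i++,j++

intersection = [12, 19, 23]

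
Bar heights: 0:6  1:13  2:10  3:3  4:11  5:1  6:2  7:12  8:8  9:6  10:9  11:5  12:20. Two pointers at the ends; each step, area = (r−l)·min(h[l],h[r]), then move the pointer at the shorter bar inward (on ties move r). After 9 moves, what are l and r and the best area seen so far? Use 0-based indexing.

l=9, r=12, best area=143

l=0 r=12: min(6,20)*12=72 best=72 *, l++
l=1 r=12: min(13,20)*11=143 best=143 *, l++
l=2 r=12: min(10,20)*10=100 best=143, l++
l=3 r=12: min(3,20)*9=27 best=143, l++
l=4 r=12: min(11,20)*8=88 best=143, l++
l=5 r=12: min(1,20)*7=7 best=143, l++
l=6 r=12: min(2,20)*6=12 best=143, l++
l=7 r=12: min(12,20)*5=60 best=143, l++
l=8 r=12: min(8,20)*4=32 best=143, l++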